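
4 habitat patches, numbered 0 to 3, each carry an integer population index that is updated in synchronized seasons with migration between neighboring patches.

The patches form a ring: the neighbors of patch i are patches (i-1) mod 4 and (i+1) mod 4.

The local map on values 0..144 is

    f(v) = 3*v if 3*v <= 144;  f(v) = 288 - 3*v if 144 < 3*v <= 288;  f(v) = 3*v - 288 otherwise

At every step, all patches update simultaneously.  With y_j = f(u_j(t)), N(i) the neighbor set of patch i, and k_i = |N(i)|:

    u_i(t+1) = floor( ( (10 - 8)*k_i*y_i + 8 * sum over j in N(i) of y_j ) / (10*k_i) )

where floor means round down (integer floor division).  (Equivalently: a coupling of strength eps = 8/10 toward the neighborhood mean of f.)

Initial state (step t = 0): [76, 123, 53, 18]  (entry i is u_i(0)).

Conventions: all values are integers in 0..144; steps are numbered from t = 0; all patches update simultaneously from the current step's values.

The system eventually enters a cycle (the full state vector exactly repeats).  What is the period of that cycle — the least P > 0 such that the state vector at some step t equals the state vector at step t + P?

Simulating step by step:
t=0: [76, 123, 53, 18]
t=1: [66, 91, 79, 86]
t=2: [36, 59, 28, 62]
t=3: [106, 99, 102, 97]
t=4: [10, 21, 8, 19]
t=5: [54, 34, 52, 33]
t=6: [105, 123, 106, 123]
t=7: [70, 39, 70, 39]
t=8: [109, 85, 109, 85]
t=9: [34, 37, 34, 37]
t=10: [109, 103, 109, 103]
t=11: [24, 35, 24, 35]
t=12: [98, 78, 98, 78]
t=13: [44, 15, 44, 15]
t=14: [62, 114, 62, 114]
t=15: [63, 92, 63, 92]
t=16: [29, 81, 29, 81]
t=17: [53, 78, 53, 78]
t=18: [69, 114, 69, 114]
t=19: [59, 75, 59, 75]
t=20: [72, 101, 72, 101]
t=21: [26, 60, 26, 60]
t=22: [102, 84, 102, 84]
t=23: [32, 21, 32, 21]
t=24: [69, 89, 69, 89]
t=25: [33, 69, 33, 69]
t=26: [84, 95, 84, 95]
t=27: [9, 29, 9, 29]
t=28: [75, 39, 75, 39]
t=29: [106, 73, 106, 73]
t=30: [61, 37, 61, 37]
t=31: [109, 106, 109, 106]
t=32: [31, 37, 31, 37]
t=33: [107, 96, 107, 96]
t=34: [6, 26, 6, 26]
t=35: [66, 30, 66, 30]
t=36: [90, 90, 90, 90]
t=37: [18, 18, 18, 18]
t=38: [54, 54, 54, 54]
t=39: [126, 126, 126, 126]
t=40: [90, 90, 90, 90]

Answer: 4
Key observation: The state at step 36, [90, 90, 90, 90], reappears at step 40 — and no state repeats earlier — so the cycle the system enters has period 4.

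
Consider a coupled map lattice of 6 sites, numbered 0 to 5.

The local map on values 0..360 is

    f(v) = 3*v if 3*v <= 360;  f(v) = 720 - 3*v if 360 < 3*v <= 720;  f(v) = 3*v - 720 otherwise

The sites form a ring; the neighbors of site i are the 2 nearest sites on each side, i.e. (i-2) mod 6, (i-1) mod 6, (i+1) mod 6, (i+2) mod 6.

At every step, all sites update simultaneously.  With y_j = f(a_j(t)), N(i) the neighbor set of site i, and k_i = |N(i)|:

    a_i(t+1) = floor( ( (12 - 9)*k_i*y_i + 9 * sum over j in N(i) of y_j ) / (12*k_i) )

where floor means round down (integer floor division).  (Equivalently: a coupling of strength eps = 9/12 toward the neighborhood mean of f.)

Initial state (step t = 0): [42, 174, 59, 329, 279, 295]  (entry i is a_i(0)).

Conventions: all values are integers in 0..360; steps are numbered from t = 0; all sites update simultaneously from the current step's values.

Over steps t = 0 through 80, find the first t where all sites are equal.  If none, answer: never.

Answer: 11
Key observation: Synchronization is absorbing here: once all sites are equal they stay equal, and step 11 is the first all-equal step.

Derivation:
t=0: [42, 174, 59, 329, 279, 295]  (not all equal)
t=1: [154, 187, 177, 189, 167, 174]  (not all equal)
t=2: [207, 189, 195, 181, 204, 197]  (not all equal)
t=3: [123, 139, 134, 142, 128, 132]  (not all equal)
t=4: [327, 317, 320, 313, 325, 321]  (not all equal)
t=5: [246, 238, 241, 236, 244, 241]  (not all equal)
t=6: [9, 8, 9, 7, 9, 9]  (not all equal)
t=7: [26, 25, 25, 24, 25, 25]  (not all equal)
t=8: [75, 75, 75, 74, 75, 75]  (not all equal)
t=9: [225, 224, 224, 224, 224, 224]  (not all equal)
t=10: [47, 47, 47, 48, 47, 47]  (not all equal)
t=11: [141, 141, 141, 141, 141, 141]  (all equal)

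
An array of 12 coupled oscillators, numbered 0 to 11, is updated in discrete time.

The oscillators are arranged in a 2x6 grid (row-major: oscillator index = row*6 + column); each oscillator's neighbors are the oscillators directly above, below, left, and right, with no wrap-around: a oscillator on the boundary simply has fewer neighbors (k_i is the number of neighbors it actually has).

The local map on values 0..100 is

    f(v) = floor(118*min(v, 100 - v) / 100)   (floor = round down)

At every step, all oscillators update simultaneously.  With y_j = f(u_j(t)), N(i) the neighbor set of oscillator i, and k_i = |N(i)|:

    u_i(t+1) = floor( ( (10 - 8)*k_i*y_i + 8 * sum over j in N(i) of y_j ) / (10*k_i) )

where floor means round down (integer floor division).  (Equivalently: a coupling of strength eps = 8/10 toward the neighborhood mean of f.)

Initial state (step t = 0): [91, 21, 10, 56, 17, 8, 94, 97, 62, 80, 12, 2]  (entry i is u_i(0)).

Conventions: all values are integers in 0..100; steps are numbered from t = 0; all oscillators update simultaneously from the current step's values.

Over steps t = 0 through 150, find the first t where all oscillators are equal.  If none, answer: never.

Answer: never
Key observation: The state at step 33 reappears at step 41 — the system is in a cycle of period 8 from step 33 on.  No step 0..41 is synchronized, and the cycle repeats forever, so no step up to 150 (or ever) has all oscillators equal.

Derivation:
t=0: [91, 21, 10, 56, 17, 8, 94, 97, 62, 80, 12, 2]  (not all equal)
t=1: [14, 11, 33, 24, 23, 10, 6, 20, 18, 33, 14, 9]  (not all equal)
t=2: [10, 22, 23, 33, 20, 17, 17, 15, 30, 24, 23, 12]  (not all equal)
t=3: [20, 19, 31, 28, 27, 18, 15, 24, 26, 32, 22, 21]  (not all equal)
t=4: [20, 27, 29, 34, 27, 26, 23, 24, 32, 30, 29, 23]  (not all equal)
t=5: [27, 28, 35, 34, 33, 29, 25, 30, 33, 36, 31, 31]  (not all equal)
t=6: [31, 35, 37, 40, 36, 36, 32, 33, 39, 38, 38, 35]  (not all equal)
t=7: [38, 39, 44, 43, 43, 41, 37, 40, 42, 45, 42, 42]  (not all equal)
t=8: [44, 47, 48, 51, 49, 49, 45, 46, 50, 50, 50, 48]  (not all equal)
t=9: [53, 53, 56, 57, 57, 56, 52, 55, 56, 58, 57, 57]  (not all equal)
t=10: [55, 53, 51, 50, 50, 50, 54, 53, 51, 50, 49, 50]  (not all equal)
t=11: [54, 55, 57, 58, 58, 59, 54, 55, 57, 57, 58, 58]  (not all equal)
t=12: [53, 52, 50, 49, 48, 48, 53, 52, 50, 49, 49, 48]  (not all equal)
t=13: [55, 56, 57, 57, 56, 56, 55, 56, 57, 57, 56, 56]  (not all equal)
t=14: [52, 51, 50, 50, 50, 51, 52, 51, 50, 50, 50, 51]  (not all equal)
t=15: [56, 57, 58, 59, 58, 57, 56, 57, 58, 59, 58, 57]  (not all equal)
t=16: [50, 50, 49, 48, 49, 49, 50, 50, 49, 48, 49, 49]  (not all equal)
t=17: [59, 58, 57, 56, 56, 57, 59, 58, 57, 56, 56, 57]  (not all equal)
t=18: [48, 49, 50, 50, 50, 50, 48, 49, 50, 50, 50, 50]  (not all equal)
t=19: [56, 57, 58, 59, 59, 59, 56, 57, 58, 59, 59, 59]  (not all equal)
t=20: [50, 50, 49, 48, 48, 48, 50, 50, 49, 48, 48, 48]  (not all equal)
t=21: [59, 58, 57, 56, 56, 56, 59, 58, 57, 56, 56, 56]  (not all equal)
t=22: [48, 49, 50, 50, 51, 51, 48, 49, 50, 50, 51, 51]  (not all equal)
t=23: [56, 57, 58, 58, 57, 57, 56, 57, 58, 58, 57, 57]  (not all equal)
t=24: [50, 50, 49, 49, 49, 50, 50, 50, 49, 49, 49, 50]  (not all equal)
t=25: [59, 58, 57, 57, 57, 58, 59, 58, 57, 57, 57, 58]  (not all equal)
t=26: [48, 49, 49, 50, 49, 49, 48, 49, 49, 50, 49, 49]  (not all equal)
t=27: [56, 56, 57, 57, 57, 57, 56, 56, 57, 57, 57, 57]  (not all equal)
t=28: [51, 50, 50, 50, 50, 50, 51, 50, 50, 50, 50, 50]  (not all equal)
t=29: [57, 58, 59, 59, 59, 59, 57, 58, 59, 59, 59, 59]  (not all equal)
t=30: [49, 49, 48, 48, 48, 48, 49, 49, 48, 48, 48, 48]  (not all equal)
t=31: [57, 56, 56, 56, 56, 56, 57, 56, 56, 56, 56, 56]  (not all equal)
t=32: [50, 50, 51, 51, 51, 51, 50, 50, 51, 51, 51, 51]  (not all equal)
t=33: [59, 58, 57, 57, 57, 57, 59, 58, 57, 57, 57, 57]  (not all equal)
t=34: [48, 49, 49, 50, 50, 50, 48, 49, 49, 50, 50, 50]  (not all equal)
t=35: [56, 56, 57, 58, 59, 59, 56, 56, 57, 58, 59, 59]  (not all equal)
t=36: [51, 50, 50, 49, 48, 48, 51, 50, 50, 49, 48, 48]  (not all equal)
t=37: [57, 58, 58, 57, 56, 56, 57, 58, 58, 57, 56, 56]  (not all equal)
t=38: [49, 49, 49, 50, 50, 51, 49, 49, 49, 50, 50, 51]  (not all equal)
t=39: [57, 57, 57, 58, 58, 57, 57, 57, 57, 58, 58, 57]  (not all equal)
t=40: [50, 50, 49, 49, 49, 49, 50, 50, 49, 49, 49, 49]  (not all equal)
t=41: [59, 58, 57, 57, 57, 57, 59, 58, 57, 57, 57, 57]  (not all equal)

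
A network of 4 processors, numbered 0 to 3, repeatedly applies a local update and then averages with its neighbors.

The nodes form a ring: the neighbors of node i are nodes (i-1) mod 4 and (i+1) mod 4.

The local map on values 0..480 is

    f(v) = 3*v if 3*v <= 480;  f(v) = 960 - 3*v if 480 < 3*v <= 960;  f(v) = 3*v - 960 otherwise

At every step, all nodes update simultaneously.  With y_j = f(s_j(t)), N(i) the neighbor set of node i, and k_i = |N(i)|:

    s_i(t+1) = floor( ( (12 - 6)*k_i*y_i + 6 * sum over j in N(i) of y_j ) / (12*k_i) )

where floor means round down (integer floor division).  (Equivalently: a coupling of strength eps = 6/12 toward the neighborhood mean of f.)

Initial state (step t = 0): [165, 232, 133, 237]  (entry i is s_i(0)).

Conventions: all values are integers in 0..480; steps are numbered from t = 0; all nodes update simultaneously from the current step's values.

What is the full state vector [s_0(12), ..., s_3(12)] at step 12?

Simulating step by step:
t=0: [165, 232, 133, 237]
t=1: [360, 348, 327, 340]
t=2: [96, 77, 46, 65]
t=3: [250, 222, 175, 204]
t=4: [265, 308, 378, 335]
t=5: [102, 102, 107, 107]
t=6: [309, 309, 317, 317]
t=7: [27, 27, 15, 15]
t=8: [72, 72, 54, 54]
t=9: [202, 202, 175, 175]
t=10: [374, 374, 414, 414]
t=11: [192, 192, 252, 252]
t=12: [339, 339, 249, 249]

Answer: [339, 339, 249, 249]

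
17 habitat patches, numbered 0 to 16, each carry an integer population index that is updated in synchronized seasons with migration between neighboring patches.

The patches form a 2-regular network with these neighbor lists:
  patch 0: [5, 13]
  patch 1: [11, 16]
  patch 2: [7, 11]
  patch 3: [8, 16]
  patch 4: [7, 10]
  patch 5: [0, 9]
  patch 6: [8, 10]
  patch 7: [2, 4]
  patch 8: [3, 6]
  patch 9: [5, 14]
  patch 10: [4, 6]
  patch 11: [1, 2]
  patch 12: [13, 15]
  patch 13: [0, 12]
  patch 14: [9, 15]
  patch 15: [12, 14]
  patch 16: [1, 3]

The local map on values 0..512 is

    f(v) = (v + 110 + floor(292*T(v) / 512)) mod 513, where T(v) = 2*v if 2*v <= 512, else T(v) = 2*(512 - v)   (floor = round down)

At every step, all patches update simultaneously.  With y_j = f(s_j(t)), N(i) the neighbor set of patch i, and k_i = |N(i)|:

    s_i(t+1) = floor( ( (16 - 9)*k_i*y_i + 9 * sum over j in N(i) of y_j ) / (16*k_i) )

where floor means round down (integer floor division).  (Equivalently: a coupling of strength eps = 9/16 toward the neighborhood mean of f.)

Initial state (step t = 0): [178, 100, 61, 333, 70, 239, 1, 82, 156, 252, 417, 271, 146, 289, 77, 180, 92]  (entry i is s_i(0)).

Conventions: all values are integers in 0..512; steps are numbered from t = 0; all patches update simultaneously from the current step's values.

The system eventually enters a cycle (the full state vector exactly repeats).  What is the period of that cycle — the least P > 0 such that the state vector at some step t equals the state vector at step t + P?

Answer: 2
Key observation: The state at step 28, [381, 127, 127, 127, 127, 381, 127, 127, 127, 381, 127, 127, 381, 381, 381, 381, 127], reappears at step 30 — and no state repeats earlier — so the cycle the system enters has period 2.

Derivation:
t=0: [178, 100, 61, 333, 70, 239, 1, 82, 156, 252, 417, 271, 146, 289, 77, 180, 92]
t=1: [284, 267, 225, 269, 227, 223, 207, 265, 263, 166, 157, 220, 363, 318, 297, 412, 262]
t=2: [120, 121, 93, 143, 201, 202, 183, 107, 114, 263, 229, 91, 129, 135, 226, 129, 143]
t=3: [280, 363, 316, 398, 131, 156, 343, 242, 412, 93, 186, 323, 389, 385, 184, 299, 402]
t=4: [221, 129, 129, 124, 345, 320, 235, 198, 126, 401, 369, 133, 129, 130, 345, 237, 125]
t=5: [178, 385, 285, 376, 99, 114, 186, 154, 299, 129, 121, 389, 307, 298, 121, 191, 378]
t=6: [353, 126, 220, 130, 367, 401, 364, 321, 239, 372, 394, 129, 100, 237, 271, 144, 127]
t=7: [121, 381, 175, 307, 129, 127, 121, 114, 192, 130, 127, 294, 288, 173, 215, 313, 382]
t=8: [403, 130, 350, 97, 375, 379, 270, 399, 145, 292, 379, 232, 234, 353, 172, 114, 129]
t=9: [126, 304, 118, 365, 126, 129, 216, 127, 313, 230, 131, 186, 178, 119, 347, 316, 367]
t=10: [376, 239, 408, 130, 382, 300, 173, 375, 112, 184, 293, 362, 355, 403, 121, 234, 131]
t=11: [129, 193, 126, 377, 130, 237, 347, 126, 396, 362, 231, 121, 119, 127, 330, 183, 310]
t=12: [305, 146, 376, 129, 301, 190, 118, 381, 127, 123, 186, 270, 407, 377, 236, 359, 98]
t=13: [96, 314, 131, 365, 238, 145, 408, 130, 377, 192, 362, 217, 126, 128, 186, 120, 366]
t=14: [363, 112, 296, 128, 192, 274, 126, 309, 126, 264, 121, 174, 376, 363, 327, 409, 130]
t=15: [132, 397, 234, 383, 145, 138, 376, 101, 380, 140, 270, 348, 126, 128, 133, 127, 375]
t=16: [393, 127, 171, 127, 315, 402, 131, 288, 127, 403, 216, 120, 380, 384, 394, 384, 126]
t=17: [125, 376, 350, 380, 115, 124, 294, 233, 383, 124, 173, 401, 127, 126, 125, 126, 380]
t=18: [377, 126, 118, 127, 317, 375, 231, 178, 130, 375, 349, 127, 379, 379, 377, 379, 127]
t=19: [127, 380, 403, 382, 234, 127, 185, 354, 302, 127, 121, 375, 127, 127, 127, 127, 380]
t=20: [381, 127, 127, 130, 183, 381, 363, 119, 238, 381, 331, 126, 381, 381, 381, 381, 127]
t=21: [127, 380, 375, 306, 359, 127, 123, 407, 191, 127, 235, 380, 127, 127, 127, 127, 382]
t=22: [381, 127, 126, 97, 119, 381, 192, 126, 145, 381, 185, 127, 381, 381, 381, 381, 129]
t=23: [127, 382, 379, 365, 408, 127, 263, 374, 275, 127, 326, 380, 127, 127, 127, 127, 365]
t=24: [381, 127, 127, 132, 127, 381, 140, 126, 138, 381, 134, 127, 381, 381, 381, 381, 128]
t=25: [127, 381, 380, 393, 384, 127, 404, 380, 402, 127, 395, 381, 127, 127, 127, 127, 385]
t=26: [381, 126, 127, 125, 126, 381, 124, 127, 124, 381, 125, 127, 381, 381, 381, 381, 126]
t=27: [127, 379, 381, 377, 379, 127, 375, 380, 375, 127, 377, 380, 127, 127, 127, 127, 378]
t=28: [381, 127, 127, 127, 127, 381, 127, 127, 127, 381, 127, 127, 381, 381, 381, 381, 127]
t=29: [127, 381, 381, 381, 381, 127, 381, 381, 381, 127, 381, 381, 127, 127, 127, 127, 381]
t=30: [381, 127, 127, 127, 127, 381, 127, 127, 127, 381, 127, 127, 381, 381, 381, 381, 127]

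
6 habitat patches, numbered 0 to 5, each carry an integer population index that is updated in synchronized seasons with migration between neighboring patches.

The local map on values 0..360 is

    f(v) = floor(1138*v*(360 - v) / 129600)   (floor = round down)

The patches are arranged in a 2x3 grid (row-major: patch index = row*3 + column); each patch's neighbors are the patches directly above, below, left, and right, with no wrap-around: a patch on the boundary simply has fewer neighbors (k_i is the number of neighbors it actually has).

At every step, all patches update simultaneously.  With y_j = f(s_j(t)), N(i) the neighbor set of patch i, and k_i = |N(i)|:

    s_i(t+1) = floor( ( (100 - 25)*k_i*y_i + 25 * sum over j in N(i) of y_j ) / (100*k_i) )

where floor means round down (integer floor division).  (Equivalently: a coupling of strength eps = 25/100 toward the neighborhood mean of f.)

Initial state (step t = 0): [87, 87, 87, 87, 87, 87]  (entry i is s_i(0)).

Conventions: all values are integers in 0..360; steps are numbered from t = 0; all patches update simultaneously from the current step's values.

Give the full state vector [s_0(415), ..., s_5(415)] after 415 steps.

Answer: [191, 191, 191, 191, 191, 191]
Key observation: The state at step 8, [283, 283, 283, 283, 283, 283], reappears at step 10: the system is in a cycle of period 2 from step 8 on.  Therefore the state at step 415 equals the state at step 8 + ((415 - 8) mod 2) = 9, which is [191, 191, 191, 191, 191, 191].

Derivation:
t=0: [87, 87, 87, 87, 87, 87]
t=1: [208, 208, 208, 208, 208, 208]
t=2: [277, 277, 277, 277, 277, 277]
t=3: [201, 201, 201, 201, 201, 201]
t=4: [280, 280, 280, 280, 280, 280]
t=5: [196, 196, 196, 196, 196, 196]
t=6: [282, 282, 282, 282, 282, 282]
t=7: [193, 193, 193, 193, 193, 193]
t=8: [283, 283, 283, 283, 283, 283]
t=9: [191, 191, 191, 191, 191, 191]
t=10: [283, 283, 283, 283, 283, 283]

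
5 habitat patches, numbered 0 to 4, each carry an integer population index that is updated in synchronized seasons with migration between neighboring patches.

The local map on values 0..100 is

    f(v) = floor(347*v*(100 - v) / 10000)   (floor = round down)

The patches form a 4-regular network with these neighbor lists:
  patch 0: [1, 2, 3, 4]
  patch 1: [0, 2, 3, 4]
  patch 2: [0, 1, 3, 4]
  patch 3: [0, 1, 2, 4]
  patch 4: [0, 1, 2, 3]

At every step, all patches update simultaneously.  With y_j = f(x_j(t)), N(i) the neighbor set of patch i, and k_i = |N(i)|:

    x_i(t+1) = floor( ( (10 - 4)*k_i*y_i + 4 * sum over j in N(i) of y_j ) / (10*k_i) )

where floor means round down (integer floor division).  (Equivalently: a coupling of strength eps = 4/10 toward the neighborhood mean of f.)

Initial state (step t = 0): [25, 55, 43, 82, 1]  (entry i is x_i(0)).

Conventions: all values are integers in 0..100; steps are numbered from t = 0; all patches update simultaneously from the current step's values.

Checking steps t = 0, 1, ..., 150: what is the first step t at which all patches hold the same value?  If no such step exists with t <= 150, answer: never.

Answer: 6
Key observation: Synchronization is absorbing here: once all patches are equal they stay equal, and step 6 is the first all-equal step.

Derivation:
t=0: [25, 55, 43, 82, 1]  (not all equal)
t=1: [61, 71, 71, 54, 30]  (not all equal)
t=2: [79, 73, 73, 81, 74]  (not all equal)
t=3: [59, 65, 65, 57, 64]  (not all equal)
t=4: [81, 79, 79, 82, 79]  (not all equal)
t=5: [54, 56, 56, 53, 56]  (not all equal)
t=6: [85, 85, 85, 85, 85]  (all equal)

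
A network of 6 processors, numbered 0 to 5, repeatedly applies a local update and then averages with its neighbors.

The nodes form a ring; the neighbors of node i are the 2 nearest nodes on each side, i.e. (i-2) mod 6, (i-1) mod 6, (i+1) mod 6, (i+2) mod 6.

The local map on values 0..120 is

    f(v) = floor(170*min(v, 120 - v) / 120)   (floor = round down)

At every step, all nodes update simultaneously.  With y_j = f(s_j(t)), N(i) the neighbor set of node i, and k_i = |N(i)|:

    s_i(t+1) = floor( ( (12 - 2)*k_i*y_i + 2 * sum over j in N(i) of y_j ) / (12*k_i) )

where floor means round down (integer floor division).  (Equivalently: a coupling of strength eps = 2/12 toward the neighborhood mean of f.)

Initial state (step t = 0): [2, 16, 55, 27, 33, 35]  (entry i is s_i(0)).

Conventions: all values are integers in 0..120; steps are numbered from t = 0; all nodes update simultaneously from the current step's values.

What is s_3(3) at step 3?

Simulating step by step:
t=0: [2, 16, 55, 27, 33, 35]
t=1: [9, 25, 68, 39, 45, 45]
t=2: [19, 37, 67, 55, 60, 59]
t=3: [33, 54, 72, 76, 81, 79]

Answer: s_3(3) = 76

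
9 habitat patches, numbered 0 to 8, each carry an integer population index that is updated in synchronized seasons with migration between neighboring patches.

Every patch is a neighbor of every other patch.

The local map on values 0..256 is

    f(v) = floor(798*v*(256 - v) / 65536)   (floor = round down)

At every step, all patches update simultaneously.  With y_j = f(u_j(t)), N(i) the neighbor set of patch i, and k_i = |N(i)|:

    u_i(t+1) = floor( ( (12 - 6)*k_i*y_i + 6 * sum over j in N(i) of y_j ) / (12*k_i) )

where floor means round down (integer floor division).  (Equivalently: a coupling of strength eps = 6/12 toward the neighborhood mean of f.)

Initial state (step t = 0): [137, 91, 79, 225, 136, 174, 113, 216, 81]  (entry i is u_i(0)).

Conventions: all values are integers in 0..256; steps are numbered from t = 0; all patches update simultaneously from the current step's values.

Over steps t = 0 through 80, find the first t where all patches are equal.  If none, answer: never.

Simulating step by step:
t=0: [137, 91, 79, 225, 136, 174, 113, 216, 81]  (not all equal)
t=1: [179, 172, 166, 129, 179, 168, 178, 138, 167]  (not all equal)
t=2: [174, 177, 180, 188, 174, 179, 174, 187, 179]  (not all equal)
t=3: [169, 168, 166, 161, 169, 166, 169, 162, 166]  (not all equal)
t=4: [180, 180, 181, 183, 180, 181, 180, 182, 181]  (not all equal)
t=5: [165, 165, 164, 163, 165, 164, 165, 164, 164]  (not all equal)
t=6: [182, 182, 182, 183, 182, 182, 182, 182, 182]  (not all equal)
t=7: [162, 162, 162, 162, 162, 162, 162, 162, 162]  (all equal)

Answer: 7
Key observation: Synchronization is absorbing here: once all patches are equal they stay equal, and step 7 is the first all-equal step.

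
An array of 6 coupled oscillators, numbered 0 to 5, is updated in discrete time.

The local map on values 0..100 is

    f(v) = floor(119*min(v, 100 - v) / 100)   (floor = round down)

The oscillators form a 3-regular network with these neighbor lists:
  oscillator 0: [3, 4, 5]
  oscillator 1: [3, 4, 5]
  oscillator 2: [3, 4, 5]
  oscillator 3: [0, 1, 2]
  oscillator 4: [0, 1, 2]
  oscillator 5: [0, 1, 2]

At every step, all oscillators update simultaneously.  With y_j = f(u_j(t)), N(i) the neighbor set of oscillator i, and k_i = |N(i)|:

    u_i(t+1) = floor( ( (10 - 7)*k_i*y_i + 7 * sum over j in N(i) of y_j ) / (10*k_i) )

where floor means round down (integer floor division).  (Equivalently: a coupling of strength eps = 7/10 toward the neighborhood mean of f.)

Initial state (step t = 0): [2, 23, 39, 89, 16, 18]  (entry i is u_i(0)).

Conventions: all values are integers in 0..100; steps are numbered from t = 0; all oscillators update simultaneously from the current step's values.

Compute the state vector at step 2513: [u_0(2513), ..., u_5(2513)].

Simulating step by step:
t=0: [2, 23, 39, 89, 16, 18]
t=1: [12, 20, 26, 21, 23, 23]
t=2: [22, 25, 27, 22, 23, 23]
t=3: [26, 27, 28, 28, 28, 28]
t=4: [32, 32, 33, 32, 32, 32]
t=5: [38, 38, 38, 38, 38, 38]
t=6: [45, 45, 45, 45, 45, 45]
t=7: [53, 53, 53, 53, 53, 53]
t=8: [55, 55, 55, 55, 55, 55]
t=9: [53, 53, 53, 53, 53, 53]

Answer: [53, 53, 53, 53, 53, 53]
Key observation: The state at step 7, [53, 53, 53, 53, 53, 53], reappears at step 9: the system is in a cycle of period 2 from step 7 on.  Therefore the state at step 2513 equals the state at step 7 + ((2513 - 7) mod 2) = 7, which is [53, 53, 53, 53, 53, 53].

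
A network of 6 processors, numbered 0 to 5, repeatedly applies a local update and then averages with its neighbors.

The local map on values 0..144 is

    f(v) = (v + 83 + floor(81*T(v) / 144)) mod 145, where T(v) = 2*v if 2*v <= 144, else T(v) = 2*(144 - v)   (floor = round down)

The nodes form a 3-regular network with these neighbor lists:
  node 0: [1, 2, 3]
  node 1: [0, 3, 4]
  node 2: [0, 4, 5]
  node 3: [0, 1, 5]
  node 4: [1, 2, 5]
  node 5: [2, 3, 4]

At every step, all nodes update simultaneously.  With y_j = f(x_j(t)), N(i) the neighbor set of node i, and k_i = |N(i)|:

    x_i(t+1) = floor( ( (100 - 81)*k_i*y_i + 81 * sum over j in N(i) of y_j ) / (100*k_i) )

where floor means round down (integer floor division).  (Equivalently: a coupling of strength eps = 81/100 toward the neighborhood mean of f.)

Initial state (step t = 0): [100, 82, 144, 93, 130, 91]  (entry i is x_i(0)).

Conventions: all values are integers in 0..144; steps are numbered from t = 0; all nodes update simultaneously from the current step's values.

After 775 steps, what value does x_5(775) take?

Answer: x_5(775) = 88
Key observation: The state at step 2, [89, 89, 89, 89, 89, 89], reappears at step 4: the system is in a cycle of period 2 from step 2 on.  Therefore the state at step 775 equals the state at step 2 + ((775 - 2) mod 2) = 3, which is [88, 88, 88, 88, 88, 88].

Derivation:
t=0: [100, 82, 144, 93, 130, 91]
t=1: [86, 86, 85, 88, 85, 85]
t=2: [89, 89, 89, 89, 89, 89]
t=3: [88, 88, 88, 88, 88, 88]
t=4: [89, 89, 89, 89, 89, 89]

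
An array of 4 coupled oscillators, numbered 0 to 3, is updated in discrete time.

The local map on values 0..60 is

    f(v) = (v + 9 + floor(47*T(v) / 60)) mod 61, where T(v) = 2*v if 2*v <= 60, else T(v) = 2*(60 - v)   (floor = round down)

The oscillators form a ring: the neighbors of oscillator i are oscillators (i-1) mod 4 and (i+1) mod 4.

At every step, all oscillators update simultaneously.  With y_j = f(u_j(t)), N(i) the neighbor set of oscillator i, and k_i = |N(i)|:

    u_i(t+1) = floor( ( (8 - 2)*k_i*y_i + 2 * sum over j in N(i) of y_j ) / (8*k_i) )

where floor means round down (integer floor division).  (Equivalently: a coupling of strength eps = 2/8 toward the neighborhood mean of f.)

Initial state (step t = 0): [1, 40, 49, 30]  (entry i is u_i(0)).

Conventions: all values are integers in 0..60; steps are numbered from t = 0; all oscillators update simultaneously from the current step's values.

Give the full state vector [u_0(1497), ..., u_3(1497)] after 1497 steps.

Answer: [16, 16, 14, 14]
Key observation: The state at step 15, [14, 14, 16, 16], reappears at step 19: the system is in a cycle of period 4 from step 15 on.  Therefore the state at step 1497 equals the state at step 15 + ((1497 - 15) mod 4) = 17, which is [16, 16, 14, 14].

Derivation:
t=0: [1, 40, 49, 30]
t=1: [13, 17, 16, 21]
t=2: [38, 50, 44, 12]
t=3: [21, 14, 19, 33]
t=4: [9, 40, 51, 24]
t=5: [27, 19, 13, 12]
t=6: [24, 50, 43, 36]
t=7: [11, 13, 17, 19]
t=8: [40, 42, 51, 53]
t=9: [17, 17, 13, 12]
t=10: [50, 50, 42, 41]
t=11: [13, 13, 17, 17]
t=12: [43, 43, 50, 50]
t=13: [16, 16, 13, 13]
t=14: [49, 49, 43, 43]
t=15: [14, 14, 16, 16]
t=16: [44, 44, 49, 49]
t=17: [16, 16, 14, 14]
t=18: [49, 49, 44, 44]
t=19: [14, 14, 16, 16]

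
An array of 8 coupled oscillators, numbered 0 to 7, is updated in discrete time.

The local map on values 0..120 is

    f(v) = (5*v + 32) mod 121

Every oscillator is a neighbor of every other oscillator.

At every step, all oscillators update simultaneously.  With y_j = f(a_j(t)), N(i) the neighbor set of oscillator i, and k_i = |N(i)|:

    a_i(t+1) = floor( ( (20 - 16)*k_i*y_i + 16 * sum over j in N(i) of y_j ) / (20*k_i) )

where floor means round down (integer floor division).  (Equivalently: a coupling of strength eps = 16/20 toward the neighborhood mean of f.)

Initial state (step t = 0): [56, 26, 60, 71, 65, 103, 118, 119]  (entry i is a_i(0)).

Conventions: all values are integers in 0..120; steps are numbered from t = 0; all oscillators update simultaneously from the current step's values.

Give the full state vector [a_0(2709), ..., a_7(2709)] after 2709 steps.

Simulating step by step:
t=0: [56, 26, 60, 71, 65, 103, 118, 119]
t=1: [56, 54, 58, 52, 60, 55, 51, 52]
t=2: [64, 63, 65, 62, 66, 63, 62, 62]
t=3: [107, 106, 107, 106, 108, 106, 106, 106]
t=4: [80, 80, 80, 80, 81, 80, 80, 80]
t=5: [69, 69, 69, 69, 70, 69, 69, 69]
t=6: [14, 14, 14, 14, 15, 14, 14, 14]
t=7: [102, 102, 102, 102, 103, 102, 102, 102]
t=8: [58, 58, 58, 58, 59, 58, 58, 58]
t=9: [80, 80, 80, 80, 81, 80, 80, 80]

Answer: [80, 80, 80, 80, 81, 80, 80, 80]
Key observation: The state at step 4, [80, 80, 80, 80, 81, 80, 80, 80], reappears at step 9: the system is in a cycle of period 5 from step 4 on.  Therefore the state at step 2709 equals the state at step 4 + ((2709 - 4) mod 5) = 4, which is [80, 80, 80, 80, 81, 80, 80, 80].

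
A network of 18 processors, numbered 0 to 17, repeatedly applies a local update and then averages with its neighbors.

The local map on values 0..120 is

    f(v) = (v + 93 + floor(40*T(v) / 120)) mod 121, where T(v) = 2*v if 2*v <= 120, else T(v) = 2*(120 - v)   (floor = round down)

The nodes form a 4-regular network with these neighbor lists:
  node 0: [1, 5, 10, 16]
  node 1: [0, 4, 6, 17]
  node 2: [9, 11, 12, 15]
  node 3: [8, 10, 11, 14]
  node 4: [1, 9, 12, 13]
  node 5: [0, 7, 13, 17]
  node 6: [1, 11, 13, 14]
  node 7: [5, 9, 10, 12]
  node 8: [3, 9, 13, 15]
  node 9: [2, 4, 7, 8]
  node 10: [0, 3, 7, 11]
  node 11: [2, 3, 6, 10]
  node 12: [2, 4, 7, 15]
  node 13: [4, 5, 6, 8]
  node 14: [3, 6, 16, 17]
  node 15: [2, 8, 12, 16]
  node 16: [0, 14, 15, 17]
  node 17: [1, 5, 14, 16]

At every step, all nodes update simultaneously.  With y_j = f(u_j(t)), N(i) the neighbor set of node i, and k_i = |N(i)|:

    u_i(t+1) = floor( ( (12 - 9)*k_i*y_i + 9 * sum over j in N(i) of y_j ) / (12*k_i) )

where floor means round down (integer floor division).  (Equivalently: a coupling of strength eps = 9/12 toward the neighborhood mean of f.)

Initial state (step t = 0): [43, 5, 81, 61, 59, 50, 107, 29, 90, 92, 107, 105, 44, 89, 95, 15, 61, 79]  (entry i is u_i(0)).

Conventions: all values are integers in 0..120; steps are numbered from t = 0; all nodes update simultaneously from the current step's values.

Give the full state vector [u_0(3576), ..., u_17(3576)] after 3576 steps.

Answer: [77, 77, 77, 77, 77, 77, 77, 77, 77, 77, 77, 77, 77, 77, 77, 77, 77, 77]
Key observation: The state at step 4, [77, 77, 77, 77, 77, 77, 77, 77, 77, 77, 77, 77, 77, 77, 77, 77, 77, 77], reappears at step 5: the system is in a cycle of period 1 from step 4 on.  Therefore the state at step 3576 equals the state at step 4 + ((3576 - 4) mod 1) = 4, which is [77, 77, 77, 77, 77, 77, 77, 77, 77, 77, 77, 77, 77, 77, 77, 77, 77, 77].

Derivation:
t=0: [43, 5, 81, 61, 59, 50, 107, 29, 90, 92, 107, 105, 44, 89, 95, 15, 61, 79]
t=1: [69, 77, 82, 81, 75, 55, 87, 55, 86, 67, 63, 82, 65, 75, 78, 81, 78, 77]
t=2: [73, 77, 76, 77, 75, 70, 78, 68, 77, 74, 73, 78, 74, 75, 78, 77, 77, 74]
t=3: [76, 76, 76, 77, 76, 75, 77, 75, 76, 76, 76, 77, 76, 76, 77, 76, 76, 76]
t=4: [77, 77, 77, 77, 77, 77, 77, 77, 77, 77, 77, 77, 77, 77, 77, 77, 77, 77]
t=5: [77, 77, 77, 77, 77, 77, 77, 77, 77, 77, 77, 77, 77, 77, 77, 77, 77, 77]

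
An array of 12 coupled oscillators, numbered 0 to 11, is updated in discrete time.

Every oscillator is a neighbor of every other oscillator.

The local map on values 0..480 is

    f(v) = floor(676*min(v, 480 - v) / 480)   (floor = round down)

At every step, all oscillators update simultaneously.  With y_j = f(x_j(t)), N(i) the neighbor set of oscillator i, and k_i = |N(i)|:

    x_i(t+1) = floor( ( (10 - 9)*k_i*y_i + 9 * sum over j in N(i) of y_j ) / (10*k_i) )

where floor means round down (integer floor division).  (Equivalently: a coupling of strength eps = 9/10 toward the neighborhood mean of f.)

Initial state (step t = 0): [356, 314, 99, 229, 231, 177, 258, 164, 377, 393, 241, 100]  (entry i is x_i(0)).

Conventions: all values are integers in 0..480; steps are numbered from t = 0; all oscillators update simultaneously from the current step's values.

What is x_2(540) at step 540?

Answer: x_2(540) = 321
Key observation: The state at step 4, [321, 321, 321, 321, 321, 321, 321, 321, 321, 321, 321, 321], reappears at step 12: the system is in a cycle of period 8 from step 4 on.  Therefore the state at step 540 equals the state at step 4 + ((540 - 4) mod 8) = 4, which is [321, 321, 321, 321, 321, 321, 321, 321, 321, 321, 321, 321].

Derivation:
t=0: [356, 314, 99, 229, 231, 177, 258, 164, 377, 393, 241, 100]
t=1: [226, 227, 225, 228, 229, 227, 228, 227, 225, 225, 229, 225]
t=2: [318, 318, 318, 318, 318, 318, 318, 318, 318, 318, 318, 318]
t=3: [228, 228, 228, 228, 228, 228, 228, 228, 228, 228, 228, 228]
t=4: [321, 321, 321, 321, 321, 321, 321, 321, 321, 321, 321, 321]
t=5: [223, 223, 223, 223, 223, 223, 223, 223, 223, 223, 223, 223]
t=6: [314, 314, 314, 314, 314, 314, 314, 314, 314, 314, 314, 314]
t=7: [233, 233, 233, 233, 233, 233, 233, 233, 233, 233, 233, 233]
t=8: [328, 328, 328, 328, 328, 328, 328, 328, 328, 328, 328, 328]
t=9: [214, 214, 214, 214, 214, 214, 214, 214, 214, 214, 214, 214]
t=10: [301, 301, 301, 301, 301, 301, 301, 301, 301, 301, 301, 301]
t=11: [252, 252, 252, 252, 252, 252, 252, 252, 252, 252, 252, 252]
t=12: [321, 321, 321, 321, 321, 321, 321, 321, 321, 321, 321, 321]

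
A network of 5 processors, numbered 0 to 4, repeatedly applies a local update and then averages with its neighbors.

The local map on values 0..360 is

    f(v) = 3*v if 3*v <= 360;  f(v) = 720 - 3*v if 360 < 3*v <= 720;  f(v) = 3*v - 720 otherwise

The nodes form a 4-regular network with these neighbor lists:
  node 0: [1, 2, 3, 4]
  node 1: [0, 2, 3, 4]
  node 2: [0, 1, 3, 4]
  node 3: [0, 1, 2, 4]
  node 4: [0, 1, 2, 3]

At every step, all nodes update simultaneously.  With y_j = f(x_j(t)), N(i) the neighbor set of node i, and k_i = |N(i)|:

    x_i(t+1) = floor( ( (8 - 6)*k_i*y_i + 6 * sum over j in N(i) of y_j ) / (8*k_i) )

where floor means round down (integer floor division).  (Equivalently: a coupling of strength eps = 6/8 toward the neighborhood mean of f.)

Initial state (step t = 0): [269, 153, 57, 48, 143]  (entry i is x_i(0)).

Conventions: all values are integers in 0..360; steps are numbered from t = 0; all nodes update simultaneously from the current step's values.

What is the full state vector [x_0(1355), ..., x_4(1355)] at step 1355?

Simulating step by step:
t=0: [269, 153, 57, 48, 143]
t=1: [184, 195, 189, 187, 197]
t=2: [150, 147, 149, 149, 147]
t=3: [274, 275, 274, 274, 275]
t=4: [103, 103, 103, 103, 103]
t=5: [309, 309, 309, 309, 309]
t=6: [207, 207, 207, 207, 207]
t=7: [99, 99, 99, 99, 99]
t=8: [297, 297, 297, 297, 297]
t=9: [171, 171, 171, 171, 171]
t=10: [207, 207, 207, 207, 207]

Answer: [99, 99, 99, 99, 99]
Key observation: The state at step 6, [207, 207, 207, 207, 207], reappears at step 10: the system is in a cycle of period 4 from step 6 on.  Therefore the state at step 1355 equals the state at step 6 + ((1355 - 6) mod 4) = 7, which is [99, 99, 99, 99, 99].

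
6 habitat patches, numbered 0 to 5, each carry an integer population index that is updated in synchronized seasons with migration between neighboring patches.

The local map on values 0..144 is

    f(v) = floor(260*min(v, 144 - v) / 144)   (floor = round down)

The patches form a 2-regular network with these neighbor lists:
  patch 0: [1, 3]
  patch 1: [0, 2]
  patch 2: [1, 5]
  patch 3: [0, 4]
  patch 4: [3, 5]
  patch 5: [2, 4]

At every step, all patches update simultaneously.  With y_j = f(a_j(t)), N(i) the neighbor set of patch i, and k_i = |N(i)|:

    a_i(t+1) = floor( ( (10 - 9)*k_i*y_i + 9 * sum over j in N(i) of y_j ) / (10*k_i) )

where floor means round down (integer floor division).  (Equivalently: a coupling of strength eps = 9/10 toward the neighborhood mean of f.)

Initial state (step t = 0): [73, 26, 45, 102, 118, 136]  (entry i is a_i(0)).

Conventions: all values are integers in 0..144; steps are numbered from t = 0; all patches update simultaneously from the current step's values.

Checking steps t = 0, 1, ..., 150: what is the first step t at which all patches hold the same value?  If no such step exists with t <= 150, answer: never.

Answer: 35
Key observation: Synchronization is absorbing here: once all patches are equal they stay equal, and step 35 is the first all-equal step.

Derivation:
t=0: [73, 26, 45, 102, 118, 136]  (not all equal)
t=1: [67, 98, 35, 85, 44, 58]  (not all equal)
t=2: [97, 90, 90, 100, 102, 74]  (not all equal)
t=3: [87, 91, 110, 79, 99, 90]  (not all equal)
t=4: [105, 82, 92, 94, 104, 73]  (not all equal)
t=5: [97, 84, 116, 72, 105, 87]  (not all equal)
t=6: [115, 71, 99, 82, 111, 64]  (not all equal)
t=7: [112, 72, 117, 61, 107, 74]  (not all equal)
t=8: [113, 60, 120, 66, 112, 63]  (not all equal)
t=9: [107, 54, 103, 62, 110, 56]  (not all equal)
t=10: [100, 72, 96, 68, 101, 70]  (not all equal)
t=11: [121, 87, 123, 82, 119, 85]  (not all equal)
t=12: [99, 45, 97, 49, 102, 47]  (not all equal)
t=13: [84, 82, 82, 79, 84, 79]  (not all equal)
t=14: [113, 109, 113, 108, 116, 110]  (not all equal)
t=15: [63, 55, 61, 53, 61, 53]  (not all equal)
t=16: [98, 110, 98, 109, 96, 108]  (not all equal)
t=17: [64, 80, 65, 82, 66, 82]  (not all equal)
t=18: [113, 115, 113, 116, 111, 117]  (not all equal)
t=19: [51, 54, 50, 56, 50, 56]  (not all equal)
t=20: [98, 91, 98, 92, 99, 91]  (not all equal)
t=21: [92, 84, 93, 83, 92, 83]  (not all equal)
t=22: [107, 94, 107, 94, 108, 94]  (not all equal)
t=23: [87, 68, 87, 67, 87, 67]  (not all equal)
t=24: [119, 104, 119, 103, 118, 103]  (not all equal)
t=25: [70, 47, 70, 48, 71, 48]  (not all equal)
t=26: [89, 121, 89, 122, 90, 122]  (not all equal)
t=27: [45, 93, 45, 92, 44, 92]  (not all equal)
t=28: [91, 82, 91, 81, 91, 81]  (not all equal)
t=29: [110, 96, 110, 96, 111, 96]  (not all equal)
t=30: [83, 63, 83, 62, 83, 62]  (not all equal)
t=31: [111, 110, 111, 110, 110, 110]  (not all equal)
t=32: [60, 59, 60, 60, 61, 60]  (not all equal)
t=33: [107, 107, 107, 108, 108, 108]  (not all equal)
t=34: [65, 66, 65, 65, 65, 65]  (not all equal)
t=35: [117, 117, 117, 117, 117, 117]  (all equal)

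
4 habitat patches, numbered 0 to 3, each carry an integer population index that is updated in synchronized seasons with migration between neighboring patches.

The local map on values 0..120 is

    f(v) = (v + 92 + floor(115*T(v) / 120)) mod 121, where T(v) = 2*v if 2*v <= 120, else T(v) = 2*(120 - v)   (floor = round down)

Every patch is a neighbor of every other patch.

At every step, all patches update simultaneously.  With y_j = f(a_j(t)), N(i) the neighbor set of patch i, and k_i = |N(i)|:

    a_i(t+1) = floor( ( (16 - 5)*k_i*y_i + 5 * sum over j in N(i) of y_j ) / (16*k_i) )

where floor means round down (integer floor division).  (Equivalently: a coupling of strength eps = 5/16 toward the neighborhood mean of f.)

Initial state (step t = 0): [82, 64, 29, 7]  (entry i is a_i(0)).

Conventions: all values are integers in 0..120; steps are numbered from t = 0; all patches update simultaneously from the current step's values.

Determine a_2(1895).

Answer: a_2(1895) = 102
Key observation: The state at step 13, [102, 102, 102, 102], reappears at step 15: the system is in a cycle of period 2 from step 13 on.  Therefore the state at step 1895 equals the state at step 13 + ((1895 - 13) mod 2) = 13, which is [102, 102, 102, 102].

Derivation:
t=0: [82, 64, 29, 7]
t=1: [22, 32, 52, 85]
t=2: [31, 47, 11, 11]
t=3: [53, 81, 19, 19]
t=4: [8, 9, 21, 21]
t=5: [98, 99, 49, 49]
t=6: [111, 110, 112, 112]
t=7: [98, 99, 98, 98]
t=8: [110, 110, 110, 110]
t=9: [100, 100, 100, 100]
t=10: [109, 109, 109, 109]
t=11: [101, 101, 101, 101]
t=12: [108, 108, 108, 108]
t=13: [102, 102, 102, 102]
t=14: [107, 107, 107, 107]
t=15: [102, 102, 102, 102]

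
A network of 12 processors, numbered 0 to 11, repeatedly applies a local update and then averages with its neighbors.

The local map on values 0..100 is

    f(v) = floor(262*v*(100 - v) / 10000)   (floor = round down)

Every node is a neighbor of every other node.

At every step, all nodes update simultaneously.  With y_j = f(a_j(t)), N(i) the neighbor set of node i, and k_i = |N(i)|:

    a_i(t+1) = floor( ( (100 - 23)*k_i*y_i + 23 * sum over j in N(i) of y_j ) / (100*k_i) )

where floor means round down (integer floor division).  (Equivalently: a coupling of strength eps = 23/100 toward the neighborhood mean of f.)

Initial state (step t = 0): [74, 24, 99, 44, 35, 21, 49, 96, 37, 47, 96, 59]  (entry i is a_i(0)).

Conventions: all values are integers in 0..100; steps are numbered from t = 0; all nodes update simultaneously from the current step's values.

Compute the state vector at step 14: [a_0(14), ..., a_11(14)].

Simulating step by step:
t=0: [74, 24, 99, 44, 35, 21, 49, 96, 37, 47, 96, 59]
t=1: [48, 46, 12, 59, 55, 43, 59, 18, 56, 59, 18, 58]
t=2: [62, 62, 34, 61, 62, 62, 61, 42, 62, 61, 42, 61]
t=3: [61, 61, 58, 61, 61, 61, 61, 62, 61, 61, 62, 61]
t=4: [61, 61, 62, 61, 61, 61, 61, 61, 61, 61, 61, 61]
t=5: [61, 61, 61, 61, 61, 61, 61, 61, 61, 61, 61, 61]
t=6: [62, 62, 62, 62, 62, 62, 62, 62, 62, 62, 62, 62]
t=7: [61, 61, 61, 61, 61, 61, 61, 61, 61, 61, 61, 61]
t=8: [62, 62, 62, 62, 62, 62, 62, 62, 62, 62, 62, 62]
t=9: [61, 61, 61, 61, 61, 61, 61, 61, 61, 61, 61, 61]
t=10: [62, 62, 62, 62, 62, 62, 62, 62, 62, 62, 62, 62]
t=11: [61, 61, 61, 61, 61, 61, 61, 61, 61, 61, 61, 61]
t=12: [62, 62, 62, 62, 62, 62, 62, 62, 62, 62, 62, 62]
t=13: [61, 61, 61, 61, 61, 61, 61, 61, 61, 61, 61, 61]
t=14: [62, 62, 62, 62, 62, 62, 62, 62, 62, 62, 62, 62]

Answer: [62, 62, 62, 62, 62, 62, 62, 62, 62, 62, 62, 62]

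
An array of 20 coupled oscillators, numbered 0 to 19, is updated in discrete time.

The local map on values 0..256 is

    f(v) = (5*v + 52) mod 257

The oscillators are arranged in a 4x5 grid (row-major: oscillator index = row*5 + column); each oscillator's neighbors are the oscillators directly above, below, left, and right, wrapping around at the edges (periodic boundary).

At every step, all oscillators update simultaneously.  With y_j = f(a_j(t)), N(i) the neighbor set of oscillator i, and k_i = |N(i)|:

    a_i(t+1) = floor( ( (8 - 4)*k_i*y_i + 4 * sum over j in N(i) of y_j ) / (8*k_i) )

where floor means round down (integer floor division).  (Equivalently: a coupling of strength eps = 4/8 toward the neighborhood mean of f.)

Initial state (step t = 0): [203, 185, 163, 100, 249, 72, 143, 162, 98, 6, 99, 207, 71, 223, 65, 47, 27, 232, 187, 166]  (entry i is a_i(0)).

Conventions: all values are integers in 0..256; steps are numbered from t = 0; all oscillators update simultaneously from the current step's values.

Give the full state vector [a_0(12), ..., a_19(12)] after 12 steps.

Simulating step by step:
t=0: [203, 185, 163, 100, 249, 72, 143, 162, 98, 6, 99, 207, 71, 223, 65, 47, 27, 232, 187, 166]
t=1: [69, 174, 112, 63, 39, 128, 190, 111, 57, 80, 62, 107, 134, 133, 105, 61, 153, 173, 167, 102]
t=2: [154, 139, 111, 122, 185, 172, 177, 123, 115, 168, 104, 110, 168, 159, 100, 92, 81, 131, 121, 89]
t=3: [129, 180, 137, 143, 173, 120, 159, 138, 118, 122, 94, 112, 124, 89, 80, 196, 196, 166, 153, 200]
t=4: [150, 151, 208, 194, 149, 120, 118, 187, 172, 149, 58, 79, 163, 185, 150, 29, 51, 109, 101, 60]
t=5: [65, 52, 105, 159, 63, 102, 136, 161, 157, 55, 112, 139, 134, 141, 67, 131, 88, 73, 100, 84]
t=6: [110, 107, 78, 72, 115, 87, 161, 112, 92, 79, 124, 211, 194, 176, 143, 180, 197, 148, 105, 166]
t=7: [118, 82, 135, 154, 124, 180, 103, 146, 203, 201, 171, 102, 170, 183, 204, 136, 48, 74, 87, 131]
t=8: [159, 156, 160, 105, 129, 133, 82, 60, 55, 67, 129, 68, 118, 153, 91, 170, 97, 158, 190, 177]
t=9: [110, 78, 76, 102, 145, 175, 164, 108, 76, 153, 181, 134, 107, 107, 190, 121, 61, 93, 158, 182]
t=10: [105, 150, 126, 77, 49, 130, 128, 104, 118, 94, 185, 161, 81, 105, 177, 142, 117, 53, 74, 151]
t=11: [94, 82, 125, 152, 55, 150, 134, 113, 102, 69, 189, 131, 133, 113, 122, 177, 114, 112, 124, 95]
t=12: [63, 163, 137, 75, 60, 88, 170, 129, 72, 107, 180, 189, 163, 121, 134, 127, 136, 128, 110, 74]

Answer: [63, 163, 137, 75, 60, 88, 170, 129, 72, 107, 180, 189, 163, 121, 134, 127, 136, 128, 110, 74]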